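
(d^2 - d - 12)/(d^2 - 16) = (d + 3)/(d + 4)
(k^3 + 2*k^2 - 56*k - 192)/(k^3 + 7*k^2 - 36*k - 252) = (k^2 - 4*k - 32)/(k^2 + k - 42)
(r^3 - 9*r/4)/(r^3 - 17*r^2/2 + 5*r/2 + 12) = r*(2*r + 3)/(2*(r^2 - 7*r - 8))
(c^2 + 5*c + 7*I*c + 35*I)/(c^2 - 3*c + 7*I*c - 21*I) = (c + 5)/(c - 3)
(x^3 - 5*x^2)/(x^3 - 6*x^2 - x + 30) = x^2/(x^2 - x - 6)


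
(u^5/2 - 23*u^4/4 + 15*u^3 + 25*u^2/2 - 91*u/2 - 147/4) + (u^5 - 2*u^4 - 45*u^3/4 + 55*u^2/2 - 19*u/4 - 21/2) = 3*u^5/2 - 31*u^4/4 + 15*u^3/4 + 40*u^2 - 201*u/4 - 189/4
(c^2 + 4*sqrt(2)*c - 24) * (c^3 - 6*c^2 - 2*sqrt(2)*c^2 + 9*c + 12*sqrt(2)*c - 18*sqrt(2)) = c^5 - 6*c^4 + 2*sqrt(2)*c^4 - 31*c^3 - 12*sqrt(2)*c^3 + 66*sqrt(2)*c^2 + 240*c^2 - 288*sqrt(2)*c - 360*c + 432*sqrt(2)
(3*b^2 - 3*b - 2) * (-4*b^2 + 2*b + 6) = -12*b^4 + 18*b^3 + 20*b^2 - 22*b - 12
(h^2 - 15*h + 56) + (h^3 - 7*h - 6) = h^3 + h^2 - 22*h + 50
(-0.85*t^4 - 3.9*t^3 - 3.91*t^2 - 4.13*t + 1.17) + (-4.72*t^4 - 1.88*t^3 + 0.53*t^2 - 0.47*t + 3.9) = -5.57*t^4 - 5.78*t^3 - 3.38*t^2 - 4.6*t + 5.07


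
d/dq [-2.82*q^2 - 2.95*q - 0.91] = -5.64*q - 2.95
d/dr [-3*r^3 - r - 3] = -9*r^2 - 1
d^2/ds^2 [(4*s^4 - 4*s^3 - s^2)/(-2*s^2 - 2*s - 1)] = 2*(-16*s^6 - 48*s^5 - 72*s^4 - 60*s^3 - 6*s^2 + 12*s + 1)/(8*s^6 + 24*s^5 + 36*s^4 + 32*s^3 + 18*s^2 + 6*s + 1)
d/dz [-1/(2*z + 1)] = 2/(2*z + 1)^2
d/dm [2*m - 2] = 2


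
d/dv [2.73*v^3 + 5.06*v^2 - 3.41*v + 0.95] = 8.19*v^2 + 10.12*v - 3.41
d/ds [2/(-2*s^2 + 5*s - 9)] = 2*(4*s - 5)/(2*s^2 - 5*s + 9)^2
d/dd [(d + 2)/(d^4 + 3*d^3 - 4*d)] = (-3*d^2 - 2*d + 2)/(d^2*(d^4 + 2*d^3 - 3*d^2 - 4*d + 4))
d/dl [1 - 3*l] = -3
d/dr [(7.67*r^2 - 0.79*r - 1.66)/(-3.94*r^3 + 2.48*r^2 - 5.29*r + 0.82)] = (30.2198*r^4 - 6.2252*r^3 - 58.2363*r^2 + 20.8124*r - 9.4292)/(15.5236*r^6 - 19.5424*r^5 + 47.8356*r^4 - 32.7*r^3 + 32.0513*r^2 - 8.6756*r + 0.6724)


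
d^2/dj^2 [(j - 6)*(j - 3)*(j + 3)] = 6*j - 12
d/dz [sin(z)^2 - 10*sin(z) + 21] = 2*(sin(z) - 5)*cos(z)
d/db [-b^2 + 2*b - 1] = 2 - 2*b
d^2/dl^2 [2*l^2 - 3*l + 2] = 4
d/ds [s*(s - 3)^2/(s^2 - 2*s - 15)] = (s - 3)*(-2*s*(s - 3)*(s - 1) + 3*(1 - s)*(-s^2 + 2*s + 15))/(-s^2 + 2*s + 15)^2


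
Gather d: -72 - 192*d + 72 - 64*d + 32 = 32 - 256*d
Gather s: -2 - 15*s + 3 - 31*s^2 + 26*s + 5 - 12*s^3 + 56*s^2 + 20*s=-12*s^3 + 25*s^2 + 31*s + 6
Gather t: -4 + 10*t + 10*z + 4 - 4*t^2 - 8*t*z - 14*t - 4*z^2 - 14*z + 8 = -4*t^2 + t*(-8*z - 4) - 4*z^2 - 4*z + 8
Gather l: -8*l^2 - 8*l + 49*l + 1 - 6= -8*l^2 + 41*l - 5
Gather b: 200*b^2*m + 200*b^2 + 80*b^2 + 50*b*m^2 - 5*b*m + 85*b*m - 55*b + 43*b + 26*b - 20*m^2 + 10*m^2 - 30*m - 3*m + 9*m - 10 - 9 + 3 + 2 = b^2*(200*m + 280) + b*(50*m^2 + 80*m + 14) - 10*m^2 - 24*m - 14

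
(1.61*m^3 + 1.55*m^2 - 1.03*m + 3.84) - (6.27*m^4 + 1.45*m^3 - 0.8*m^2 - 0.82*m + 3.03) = -6.27*m^4 + 0.16*m^3 + 2.35*m^2 - 0.21*m + 0.81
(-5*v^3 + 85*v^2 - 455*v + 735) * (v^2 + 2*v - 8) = -5*v^5 + 75*v^4 - 245*v^3 - 855*v^2 + 5110*v - 5880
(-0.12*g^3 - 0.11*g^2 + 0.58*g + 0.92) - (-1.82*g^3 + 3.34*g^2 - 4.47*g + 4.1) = 1.7*g^3 - 3.45*g^2 + 5.05*g - 3.18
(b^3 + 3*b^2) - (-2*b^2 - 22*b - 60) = b^3 + 5*b^2 + 22*b + 60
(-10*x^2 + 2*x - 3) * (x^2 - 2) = -10*x^4 + 2*x^3 + 17*x^2 - 4*x + 6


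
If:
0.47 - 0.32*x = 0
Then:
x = 1.47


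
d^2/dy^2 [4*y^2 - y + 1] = 8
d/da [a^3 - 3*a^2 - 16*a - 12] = 3*a^2 - 6*a - 16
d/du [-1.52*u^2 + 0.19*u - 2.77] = 0.19 - 3.04*u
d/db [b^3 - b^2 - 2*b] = 3*b^2 - 2*b - 2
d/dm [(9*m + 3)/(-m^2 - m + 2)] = 3*(3*m^2 + 2*m + 7)/(m^4 + 2*m^3 - 3*m^2 - 4*m + 4)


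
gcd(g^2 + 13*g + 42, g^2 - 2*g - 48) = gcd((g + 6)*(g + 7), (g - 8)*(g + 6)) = g + 6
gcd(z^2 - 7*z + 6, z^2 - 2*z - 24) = z - 6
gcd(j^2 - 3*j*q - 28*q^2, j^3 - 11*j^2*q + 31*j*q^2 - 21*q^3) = -j + 7*q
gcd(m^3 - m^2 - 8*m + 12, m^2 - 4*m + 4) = m^2 - 4*m + 4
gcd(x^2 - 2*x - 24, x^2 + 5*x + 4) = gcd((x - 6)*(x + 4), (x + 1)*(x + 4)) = x + 4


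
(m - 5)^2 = m^2 - 10*m + 25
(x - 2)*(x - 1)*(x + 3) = x^3 - 7*x + 6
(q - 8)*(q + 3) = q^2 - 5*q - 24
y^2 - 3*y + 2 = (y - 2)*(y - 1)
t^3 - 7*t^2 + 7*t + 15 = (t - 5)*(t - 3)*(t + 1)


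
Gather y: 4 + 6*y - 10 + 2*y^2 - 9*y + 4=2*y^2 - 3*y - 2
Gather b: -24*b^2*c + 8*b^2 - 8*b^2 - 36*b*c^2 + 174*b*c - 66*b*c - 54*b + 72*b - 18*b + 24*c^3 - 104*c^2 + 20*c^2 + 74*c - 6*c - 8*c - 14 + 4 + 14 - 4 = -24*b^2*c + b*(-36*c^2 + 108*c) + 24*c^3 - 84*c^2 + 60*c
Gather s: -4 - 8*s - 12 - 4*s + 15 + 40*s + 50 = 28*s + 49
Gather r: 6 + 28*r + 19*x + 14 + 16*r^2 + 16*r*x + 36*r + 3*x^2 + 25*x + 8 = 16*r^2 + r*(16*x + 64) + 3*x^2 + 44*x + 28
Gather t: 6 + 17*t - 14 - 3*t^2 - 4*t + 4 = -3*t^2 + 13*t - 4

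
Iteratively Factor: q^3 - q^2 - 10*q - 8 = (q + 2)*(q^2 - 3*q - 4) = (q - 4)*(q + 2)*(q + 1)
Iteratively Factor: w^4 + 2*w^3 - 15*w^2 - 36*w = (w + 3)*(w^3 - w^2 - 12*w) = w*(w + 3)*(w^2 - w - 12) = w*(w + 3)^2*(w - 4)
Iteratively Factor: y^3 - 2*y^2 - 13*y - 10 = (y + 2)*(y^2 - 4*y - 5) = (y - 5)*(y + 2)*(y + 1)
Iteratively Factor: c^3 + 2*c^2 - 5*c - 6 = (c - 2)*(c^2 + 4*c + 3) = (c - 2)*(c + 3)*(c + 1)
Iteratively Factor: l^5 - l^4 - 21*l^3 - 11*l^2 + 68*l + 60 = (l - 5)*(l^4 + 4*l^3 - l^2 - 16*l - 12) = (l - 5)*(l - 2)*(l^3 + 6*l^2 + 11*l + 6) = (l - 5)*(l - 2)*(l + 2)*(l^2 + 4*l + 3) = (l - 5)*(l - 2)*(l + 1)*(l + 2)*(l + 3)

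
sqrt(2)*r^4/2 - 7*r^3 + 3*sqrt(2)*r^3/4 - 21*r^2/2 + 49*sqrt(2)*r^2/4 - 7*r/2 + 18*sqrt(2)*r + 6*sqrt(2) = (r + 1/2)*(r - 4*sqrt(2))*(r - 3*sqrt(2))*(sqrt(2)*r/2 + sqrt(2)/2)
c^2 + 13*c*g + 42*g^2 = (c + 6*g)*(c + 7*g)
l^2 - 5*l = l*(l - 5)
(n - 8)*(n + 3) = n^2 - 5*n - 24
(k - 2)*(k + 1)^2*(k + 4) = k^4 + 4*k^3 - 3*k^2 - 14*k - 8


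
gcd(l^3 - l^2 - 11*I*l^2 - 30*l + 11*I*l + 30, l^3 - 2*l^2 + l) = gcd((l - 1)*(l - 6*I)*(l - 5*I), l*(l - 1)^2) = l - 1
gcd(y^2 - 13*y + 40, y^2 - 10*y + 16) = y - 8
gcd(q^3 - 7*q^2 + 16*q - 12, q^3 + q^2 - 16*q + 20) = q^2 - 4*q + 4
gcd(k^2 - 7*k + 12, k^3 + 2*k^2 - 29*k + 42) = k - 3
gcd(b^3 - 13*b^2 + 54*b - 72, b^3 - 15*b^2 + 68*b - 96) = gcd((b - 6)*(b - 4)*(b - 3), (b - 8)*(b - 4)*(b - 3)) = b^2 - 7*b + 12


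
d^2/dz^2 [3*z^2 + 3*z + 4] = 6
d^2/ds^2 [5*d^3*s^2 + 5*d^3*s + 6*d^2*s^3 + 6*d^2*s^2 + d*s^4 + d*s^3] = 2*d*(5*d^2 + 18*d*s + 6*d + 6*s^2 + 3*s)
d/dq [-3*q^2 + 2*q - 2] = 2 - 6*q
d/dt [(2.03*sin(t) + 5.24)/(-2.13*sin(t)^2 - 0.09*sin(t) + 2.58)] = (4.3239*sin(t)^2 + 22.3224*sin(t) + 5.709)*cos(t)/(4.5369*sin(t)^4 + 0.3834*sin(t)^3 - 10.9827*sin(t)^2 - 0.4644*sin(t) + 6.6564)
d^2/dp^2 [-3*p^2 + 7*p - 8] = -6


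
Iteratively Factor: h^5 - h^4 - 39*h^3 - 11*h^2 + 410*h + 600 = (h + 2)*(h^4 - 3*h^3 - 33*h^2 + 55*h + 300) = (h + 2)*(h + 4)*(h^3 - 7*h^2 - 5*h + 75) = (h - 5)*(h + 2)*(h + 4)*(h^2 - 2*h - 15) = (h - 5)^2*(h + 2)*(h + 4)*(h + 3)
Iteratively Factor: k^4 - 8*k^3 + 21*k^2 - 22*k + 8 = (k - 4)*(k^3 - 4*k^2 + 5*k - 2) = (k - 4)*(k - 1)*(k^2 - 3*k + 2) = (k - 4)*(k - 2)*(k - 1)*(k - 1)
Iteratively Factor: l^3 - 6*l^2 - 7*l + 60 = (l - 5)*(l^2 - l - 12) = (l - 5)*(l - 4)*(l + 3)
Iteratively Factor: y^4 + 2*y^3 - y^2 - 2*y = (y)*(y^3 + 2*y^2 - y - 2) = y*(y - 1)*(y^2 + 3*y + 2) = y*(y - 1)*(y + 1)*(y + 2)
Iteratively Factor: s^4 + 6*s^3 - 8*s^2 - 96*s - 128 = (s + 4)*(s^3 + 2*s^2 - 16*s - 32) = (s + 2)*(s + 4)*(s^2 - 16) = (s - 4)*(s + 2)*(s + 4)*(s + 4)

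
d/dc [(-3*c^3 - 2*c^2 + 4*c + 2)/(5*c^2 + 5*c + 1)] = 3*(-5*c^4 - 10*c^3 - 13*c^2 - 8*c - 2)/(25*c^4 + 50*c^3 + 35*c^2 + 10*c + 1)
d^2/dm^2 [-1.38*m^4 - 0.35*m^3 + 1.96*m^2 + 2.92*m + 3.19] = -16.56*m^2 - 2.1*m + 3.92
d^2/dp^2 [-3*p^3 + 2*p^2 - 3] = 4 - 18*p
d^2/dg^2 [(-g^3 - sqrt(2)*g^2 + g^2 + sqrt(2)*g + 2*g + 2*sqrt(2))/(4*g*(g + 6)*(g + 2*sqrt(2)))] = (sqrt(2)*g^6 + 7*g^6 + 6*g^5 + 39*sqrt(2)*g^5 + 6*sqrt(2)*g^4 + 120*g^4 - 16*g^3 + 140*sqrt(2)*g^3 + 264*sqrt(2)*g^2 + 432*g^2 + 288*sqrt(2)*g + 864*g + 576*sqrt(2))/(2*g^3*(g^6 + 6*sqrt(2)*g^5 + 18*g^5 + 132*g^4 + 108*sqrt(2)*g^4 + 648*g^3 + 664*sqrt(2)*g^3 + 1584*sqrt(2)*g^2 + 2592*g^2 + 1728*sqrt(2)*g + 5184*g + 3456*sqrt(2)))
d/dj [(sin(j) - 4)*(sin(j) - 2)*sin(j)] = (3*sin(j)^2 - 12*sin(j) + 8)*cos(j)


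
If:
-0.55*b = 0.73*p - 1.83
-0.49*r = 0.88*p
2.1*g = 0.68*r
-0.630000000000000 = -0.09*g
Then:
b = 19.30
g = 7.00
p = -12.04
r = 21.62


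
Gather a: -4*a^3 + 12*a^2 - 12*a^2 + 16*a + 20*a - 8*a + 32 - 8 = -4*a^3 + 28*a + 24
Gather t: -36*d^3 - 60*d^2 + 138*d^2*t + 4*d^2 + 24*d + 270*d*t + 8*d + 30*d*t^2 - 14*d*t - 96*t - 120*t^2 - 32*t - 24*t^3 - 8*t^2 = -36*d^3 - 56*d^2 + 32*d - 24*t^3 + t^2*(30*d - 128) + t*(138*d^2 + 256*d - 128)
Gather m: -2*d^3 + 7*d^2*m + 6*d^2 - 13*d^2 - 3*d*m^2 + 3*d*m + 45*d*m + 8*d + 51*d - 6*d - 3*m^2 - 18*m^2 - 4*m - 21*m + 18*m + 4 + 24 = -2*d^3 - 7*d^2 + 53*d + m^2*(-3*d - 21) + m*(7*d^2 + 48*d - 7) + 28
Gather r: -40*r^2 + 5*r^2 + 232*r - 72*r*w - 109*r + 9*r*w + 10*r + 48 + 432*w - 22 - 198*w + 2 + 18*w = -35*r^2 + r*(133 - 63*w) + 252*w + 28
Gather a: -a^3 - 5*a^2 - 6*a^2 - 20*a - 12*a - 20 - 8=-a^3 - 11*a^2 - 32*a - 28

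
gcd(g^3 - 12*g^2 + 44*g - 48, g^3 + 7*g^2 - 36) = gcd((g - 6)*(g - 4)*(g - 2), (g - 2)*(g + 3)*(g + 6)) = g - 2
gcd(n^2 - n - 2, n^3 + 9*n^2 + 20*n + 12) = n + 1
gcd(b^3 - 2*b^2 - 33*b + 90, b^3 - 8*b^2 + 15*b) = b^2 - 8*b + 15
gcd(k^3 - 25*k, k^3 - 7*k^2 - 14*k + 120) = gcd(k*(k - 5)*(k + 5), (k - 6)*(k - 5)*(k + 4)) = k - 5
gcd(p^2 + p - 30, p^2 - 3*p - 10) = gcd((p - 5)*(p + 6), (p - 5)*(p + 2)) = p - 5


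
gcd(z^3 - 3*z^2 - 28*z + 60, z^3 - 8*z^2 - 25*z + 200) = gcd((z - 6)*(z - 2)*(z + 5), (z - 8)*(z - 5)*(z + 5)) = z + 5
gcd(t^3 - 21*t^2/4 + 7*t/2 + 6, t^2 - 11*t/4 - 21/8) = t + 3/4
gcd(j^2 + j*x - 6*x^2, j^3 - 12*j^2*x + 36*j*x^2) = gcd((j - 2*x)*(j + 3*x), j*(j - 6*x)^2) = 1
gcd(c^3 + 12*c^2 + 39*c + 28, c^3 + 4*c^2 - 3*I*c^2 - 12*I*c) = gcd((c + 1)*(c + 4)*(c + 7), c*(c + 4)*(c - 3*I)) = c + 4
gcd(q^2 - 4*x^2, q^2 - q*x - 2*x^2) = -q + 2*x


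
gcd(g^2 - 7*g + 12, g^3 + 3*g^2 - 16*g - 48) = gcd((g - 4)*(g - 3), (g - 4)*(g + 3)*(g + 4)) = g - 4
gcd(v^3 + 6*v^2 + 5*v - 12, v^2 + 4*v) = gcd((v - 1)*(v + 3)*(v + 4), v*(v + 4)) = v + 4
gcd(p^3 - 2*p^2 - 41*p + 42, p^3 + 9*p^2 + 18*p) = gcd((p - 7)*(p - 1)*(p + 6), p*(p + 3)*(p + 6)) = p + 6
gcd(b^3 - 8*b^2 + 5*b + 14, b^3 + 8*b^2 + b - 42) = b - 2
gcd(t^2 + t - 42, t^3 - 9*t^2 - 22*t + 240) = t - 6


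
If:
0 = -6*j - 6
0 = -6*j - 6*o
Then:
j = -1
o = 1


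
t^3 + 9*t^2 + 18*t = t*(t + 3)*(t + 6)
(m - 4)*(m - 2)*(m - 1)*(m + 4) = m^4 - 3*m^3 - 14*m^2 + 48*m - 32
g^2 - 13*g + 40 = (g - 8)*(g - 5)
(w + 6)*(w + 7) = w^2 + 13*w + 42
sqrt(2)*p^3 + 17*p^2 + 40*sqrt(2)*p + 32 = (p + 4*sqrt(2))^2*(sqrt(2)*p + 1)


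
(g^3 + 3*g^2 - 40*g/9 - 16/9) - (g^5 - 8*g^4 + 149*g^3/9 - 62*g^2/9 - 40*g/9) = -g^5 + 8*g^4 - 140*g^3/9 + 89*g^2/9 - 16/9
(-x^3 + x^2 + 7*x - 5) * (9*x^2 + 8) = -9*x^5 + 9*x^4 + 55*x^3 - 37*x^2 + 56*x - 40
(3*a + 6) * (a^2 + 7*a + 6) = 3*a^3 + 27*a^2 + 60*a + 36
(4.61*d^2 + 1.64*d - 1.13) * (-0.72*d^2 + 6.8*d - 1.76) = -3.3192*d^4 + 30.1672*d^3 + 3.852*d^2 - 10.5704*d + 1.9888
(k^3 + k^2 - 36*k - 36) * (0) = 0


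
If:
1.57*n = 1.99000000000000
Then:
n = 1.27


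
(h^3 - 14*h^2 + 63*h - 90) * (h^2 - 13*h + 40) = h^5 - 27*h^4 + 285*h^3 - 1469*h^2 + 3690*h - 3600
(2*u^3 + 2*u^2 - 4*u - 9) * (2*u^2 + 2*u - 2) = 4*u^5 + 8*u^4 - 8*u^3 - 30*u^2 - 10*u + 18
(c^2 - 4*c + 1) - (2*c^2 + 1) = -c^2 - 4*c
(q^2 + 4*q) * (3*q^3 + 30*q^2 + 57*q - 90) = 3*q^5 + 42*q^4 + 177*q^3 + 138*q^2 - 360*q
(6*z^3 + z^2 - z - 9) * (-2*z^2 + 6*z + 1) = -12*z^5 + 34*z^4 + 14*z^3 + 13*z^2 - 55*z - 9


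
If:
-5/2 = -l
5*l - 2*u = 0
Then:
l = 5/2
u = 25/4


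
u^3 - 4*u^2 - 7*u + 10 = (u - 5)*(u - 1)*(u + 2)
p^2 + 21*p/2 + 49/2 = (p + 7/2)*(p + 7)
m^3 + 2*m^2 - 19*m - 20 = (m - 4)*(m + 1)*(m + 5)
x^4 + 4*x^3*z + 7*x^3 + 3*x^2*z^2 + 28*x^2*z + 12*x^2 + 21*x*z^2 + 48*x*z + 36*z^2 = (x + 3)*(x + 4)*(x + z)*(x + 3*z)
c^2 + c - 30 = (c - 5)*(c + 6)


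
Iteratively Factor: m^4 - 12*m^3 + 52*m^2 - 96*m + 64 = (m - 2)*(m^3 - 10*m^2 + 32*m - 32) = (m - 4)*(m - 2)*(m^2 - 6*m + 8) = (m - 4)*(m - 2)^2*(m - 4)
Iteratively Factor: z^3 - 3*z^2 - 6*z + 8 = (z - 4)*(z^2 + z - 2) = (z - 4)*(z + 2)*(z - 1)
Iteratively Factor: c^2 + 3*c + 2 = (c + 1)*(c + 2)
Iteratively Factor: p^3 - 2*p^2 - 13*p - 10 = (p - 5)*(p^2 + 3*p + 2) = (p - 5)*(p + 2)*(p + 1)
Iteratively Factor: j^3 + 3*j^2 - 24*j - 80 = (j + 4)*(j^2 - j - 20) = (j - 5)*(j + 4)*(j + 4)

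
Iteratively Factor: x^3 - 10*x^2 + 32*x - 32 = (x - 4)*(x^2 - 6*x + 8) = (x - 4)^2*(x - 2)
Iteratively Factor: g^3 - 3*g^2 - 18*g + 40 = (g - 5)*(g^2 + 2*g - 8) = (g - 5)*(g + 4)*(g - 2)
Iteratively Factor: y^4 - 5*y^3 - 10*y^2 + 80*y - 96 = (y - 2)*(y^3 - 3*y^2 - 16*y + 48) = (y - 3)*(y - 2)*(y^2 - 16) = (y - 4)*(y - 3)*(y - 2)*(y + 4)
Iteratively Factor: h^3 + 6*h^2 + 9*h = (h + 3)*(h^2 + 3*h) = (h + 3)^2*(h)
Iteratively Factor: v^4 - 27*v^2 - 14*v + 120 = (v - 5)*(v^3 + 5*v^2 - 2*v - 24) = (v - 5)*(v + 3)*(v^2 + 2*v - 8) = (v - 5)*(v + 3)*(v + 4)*(v - 2)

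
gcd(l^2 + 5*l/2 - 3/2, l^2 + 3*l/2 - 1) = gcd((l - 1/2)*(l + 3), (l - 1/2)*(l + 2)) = l - 1/2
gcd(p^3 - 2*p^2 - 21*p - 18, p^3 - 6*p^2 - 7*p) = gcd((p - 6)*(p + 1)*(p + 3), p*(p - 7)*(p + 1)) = p + 1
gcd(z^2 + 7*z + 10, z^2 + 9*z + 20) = z + 5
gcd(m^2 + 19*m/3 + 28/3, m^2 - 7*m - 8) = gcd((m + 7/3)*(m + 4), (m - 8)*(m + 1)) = 1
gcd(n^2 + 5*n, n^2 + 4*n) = n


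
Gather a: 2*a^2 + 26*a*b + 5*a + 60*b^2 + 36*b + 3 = 2*a^2 + a*(26*b + 5) + 60*b^2 + 36*b + 3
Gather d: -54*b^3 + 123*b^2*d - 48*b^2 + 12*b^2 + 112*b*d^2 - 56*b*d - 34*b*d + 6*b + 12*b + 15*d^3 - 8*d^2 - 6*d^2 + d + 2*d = -54*b^3 - 36*b^2 + 18*b + 15*d^3 + d^2*(112*b - 14) + d*(123*b^2 - 90*b + 3)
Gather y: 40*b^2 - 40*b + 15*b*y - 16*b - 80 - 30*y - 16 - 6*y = 40*b^2 - 56*b + y*(15*b - 36) - 96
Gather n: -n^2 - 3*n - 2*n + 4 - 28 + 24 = -n^2 - 5*n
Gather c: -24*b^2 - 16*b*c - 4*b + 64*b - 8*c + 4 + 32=-24*b^2 + 60*b + c*(-16*b - 8) + 36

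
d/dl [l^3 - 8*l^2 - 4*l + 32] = 3*l^2 - 16*l - 4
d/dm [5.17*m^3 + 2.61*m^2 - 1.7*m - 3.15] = 15.51*m^2 + 5.22*m - 1.7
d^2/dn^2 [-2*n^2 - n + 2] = -4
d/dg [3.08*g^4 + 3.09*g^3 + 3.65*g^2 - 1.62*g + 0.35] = 12.32*g^3 + 9.27*g^2 + 7.3*g - 1.62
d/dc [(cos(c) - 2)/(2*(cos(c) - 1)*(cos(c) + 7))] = (cos(c)^2 - 4*cos(c) - 5)*sin(c)/(2*(cos(c) - 1)^2*(cos(c) + 7)^2)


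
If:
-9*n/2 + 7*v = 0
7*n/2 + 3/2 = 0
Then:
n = -3/7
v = -27/98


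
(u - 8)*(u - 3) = u^2 - 11*u + 24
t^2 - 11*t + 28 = (t - 7)*(t - 4)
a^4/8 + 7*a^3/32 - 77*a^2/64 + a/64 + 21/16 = (a/4 + 1)*(a/2 + 1/2)*(a - 7/4)*(a - 3/2)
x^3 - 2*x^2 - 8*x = x*(x - 4)*(x + 2)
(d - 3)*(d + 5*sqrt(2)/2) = d^2 - 3*d + 5*sqrt(2)*d/2 - 15*sqrt(2)/2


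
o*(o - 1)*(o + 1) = o^3 - o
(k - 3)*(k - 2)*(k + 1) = k^3 - 4*k^2 + k + 6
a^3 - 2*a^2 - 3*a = a*(a - 3)*(a + 1)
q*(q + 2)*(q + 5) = q^3 + 7*q^2 + 10*q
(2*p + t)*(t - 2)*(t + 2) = 2*p*t^2 - 8*p + t^3 - 4*t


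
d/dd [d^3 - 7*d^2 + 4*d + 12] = 3*d^2 - 14*d + 4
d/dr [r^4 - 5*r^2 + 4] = 4*r^3 - 10*r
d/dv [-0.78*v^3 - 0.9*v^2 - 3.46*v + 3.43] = -2.34*v^2 - 1.8*v - 3.46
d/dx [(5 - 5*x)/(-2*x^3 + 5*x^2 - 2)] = 5*(2*x^3 - 5*x^2 - 2*x*(x - 1)*(3*x - 5) + 2)/(2*x^3 - 5*x^2 + 2)^2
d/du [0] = 0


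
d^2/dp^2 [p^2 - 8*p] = 2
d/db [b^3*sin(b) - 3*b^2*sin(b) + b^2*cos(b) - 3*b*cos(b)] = b^3*cos(b) + 2*b^2*sin(b) - 3*b^2*cos(b) - 3*b*sin(b) + 2*b*cos(b) - 3*cos(b)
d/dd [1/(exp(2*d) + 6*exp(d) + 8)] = 2*(-exp(d) - 3)*exp(d)/(exp(2*d) + 6*exp(d) + 8)^2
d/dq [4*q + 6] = 4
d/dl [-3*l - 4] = -3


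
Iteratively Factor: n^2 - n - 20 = (n - 5)*(n + 4)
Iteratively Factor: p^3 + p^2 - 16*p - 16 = (p - 4)*(p^2 + 5*p + 4) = (p - 4)*(p + 4)*(p + 1)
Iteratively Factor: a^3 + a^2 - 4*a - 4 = (a + 1)*(a^2 - 4) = (a + 1)*(a + 2)*(a - 2)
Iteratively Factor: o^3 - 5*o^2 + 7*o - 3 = (o - 3)*(o^2 - 2*o + 1) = (o - 3)*(o - 1)*(o - 1)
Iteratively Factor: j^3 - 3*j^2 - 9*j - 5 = (j + 1)*(j^2 - 4*j - 5) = (j + 1)^2*(j - 5)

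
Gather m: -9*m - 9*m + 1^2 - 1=-18*m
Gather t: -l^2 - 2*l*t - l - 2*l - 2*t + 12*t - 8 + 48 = -l^2 - 3*l + t*(10 - 2*l) + 40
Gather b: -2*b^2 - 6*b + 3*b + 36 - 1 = -2*b^2 - 3*b + 35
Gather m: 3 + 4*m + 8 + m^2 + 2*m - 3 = m^2 + 6*m + 8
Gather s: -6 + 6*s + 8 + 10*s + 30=16*s + 32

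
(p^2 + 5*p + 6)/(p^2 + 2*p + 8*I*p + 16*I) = (p + 3)/(p + 8*I)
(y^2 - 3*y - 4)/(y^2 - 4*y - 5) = (y - 4)/(y - 5)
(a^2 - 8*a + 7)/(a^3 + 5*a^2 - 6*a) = (a - 7)/(a*(a + 6))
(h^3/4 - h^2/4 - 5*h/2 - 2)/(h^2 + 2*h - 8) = (h^3 - h^2 - 10*h - 8)/(4*(h^2 + 2*h - 8))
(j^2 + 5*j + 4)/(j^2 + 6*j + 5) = (j + 4)/(j + 5)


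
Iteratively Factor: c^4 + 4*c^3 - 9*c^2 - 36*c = (c + 3)*(c^3 + c^2 - 12*c) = (c + 3)*(c + 4)*(c^2 - 3*c) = (c - 3)*(c + 3)*(c + 4)*(c)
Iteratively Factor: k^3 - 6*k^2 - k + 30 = (k + 2)*(k^2 - 8*k + 15) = (k - 3)*(k + 2)*(k - 5)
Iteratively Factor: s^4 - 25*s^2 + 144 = (s - 3)*(s^3 + 3*s^2 - 16*s - 48) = (s - 4)*(s - 3)*(s^2 + 7*s + 12) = (s - 4)*(s - 3)*(s + 3)*(s + 4)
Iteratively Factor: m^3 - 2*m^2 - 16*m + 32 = (m + 4)*(m^2 - 6*m + 8) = (m - 2)*(m + 4)*(m - 4)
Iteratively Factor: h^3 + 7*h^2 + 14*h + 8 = (h + 1)*(h^2 + 6*h + 8) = (h + 1)*(h + 4)*(h + 2)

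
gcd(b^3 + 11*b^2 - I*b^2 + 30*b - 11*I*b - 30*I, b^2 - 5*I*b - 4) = b - I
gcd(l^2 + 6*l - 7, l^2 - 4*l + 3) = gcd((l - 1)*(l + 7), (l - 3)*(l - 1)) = l - 1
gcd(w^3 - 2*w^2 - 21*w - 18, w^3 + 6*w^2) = 1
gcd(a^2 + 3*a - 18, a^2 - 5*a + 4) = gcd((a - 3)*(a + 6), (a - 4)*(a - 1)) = 1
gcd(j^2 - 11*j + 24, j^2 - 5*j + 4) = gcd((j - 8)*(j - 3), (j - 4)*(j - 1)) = 1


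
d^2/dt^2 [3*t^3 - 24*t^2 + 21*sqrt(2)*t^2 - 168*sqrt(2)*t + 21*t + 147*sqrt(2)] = 18*t - 48 + 42*sqrt(2)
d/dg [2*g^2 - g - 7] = 4*g - 1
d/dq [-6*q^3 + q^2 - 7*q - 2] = -18*q^2 + 2*q - 7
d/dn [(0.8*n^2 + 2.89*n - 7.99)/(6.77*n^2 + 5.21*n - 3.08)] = (-15.3973*n^2 + 103.2566*n + 32.7267)/(45.8329*n^4 + 70.5434*n^3 - 14.5591*n^2 - 32.0936*n + 9.4864)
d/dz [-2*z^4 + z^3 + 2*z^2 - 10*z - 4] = -8*z^3 + 3*z^2 + 4*z - 10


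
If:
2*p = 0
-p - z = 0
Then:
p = 0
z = 0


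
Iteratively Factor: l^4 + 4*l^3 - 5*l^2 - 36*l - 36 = (l + 2)*(l^3 + 2*l^2 - 9*l - 18) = (l + 2)*(l + 3)*(l^2 - l - 6) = (l + 2)^2*(l + 3)*(l - 3)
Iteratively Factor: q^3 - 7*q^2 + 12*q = (q)*(q^2 - 7*q + 12) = q*(q - 4)*(q - 3)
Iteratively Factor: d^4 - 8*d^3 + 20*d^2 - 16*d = (d - 2)*(d^3 - 6*d^2 + 8*d) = (d - 4)*(d - 2)*(d^2 - 2*d) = d*(d - 4)*(d - 2)*(d - 2)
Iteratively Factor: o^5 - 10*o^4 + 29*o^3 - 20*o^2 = (o - 1)*(o^4 - 9*o^3 + 20*o^2) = o*(o - 1)*(o^3 - 9*o^2 + 20*o) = o*(o - 5)*(o - 1)*(o^2 - 4*o) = o^2*(o - 5)*(o - 1)*(o - 4)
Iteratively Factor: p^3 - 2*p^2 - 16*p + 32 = (p - 4)*(p^2 + 2*p - 8) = (p - 4)*(p - 2)*(p + 4)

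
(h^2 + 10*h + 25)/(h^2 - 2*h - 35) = (h + 5)/(h - 7)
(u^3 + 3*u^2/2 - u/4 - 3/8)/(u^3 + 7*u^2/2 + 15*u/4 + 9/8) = (2*u - 1)/(2*u + 3)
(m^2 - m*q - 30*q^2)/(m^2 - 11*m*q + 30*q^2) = (-m - 5*q)/(-m + 5*q)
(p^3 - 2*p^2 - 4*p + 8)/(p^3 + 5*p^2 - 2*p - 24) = (p^2 - 4)/(p^2 + 7*p + 12)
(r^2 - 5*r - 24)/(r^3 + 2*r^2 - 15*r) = (r^2 - 5*r - 24)/(r*(r^2 + 2*r - 15))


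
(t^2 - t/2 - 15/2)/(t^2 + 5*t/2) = (t - 3)/t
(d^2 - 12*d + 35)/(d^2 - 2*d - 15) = (d - 7)/(d + 3)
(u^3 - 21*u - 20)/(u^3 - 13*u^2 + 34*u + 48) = (u^2 - u - 20)/(u^2 - 14*u + 48)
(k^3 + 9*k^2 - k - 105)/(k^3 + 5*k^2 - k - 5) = (k^2 + 4*k - 21)/(k^2 - 1)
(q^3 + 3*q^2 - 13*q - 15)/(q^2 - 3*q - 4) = (q^2 + 2*q - 15)/(q - 4)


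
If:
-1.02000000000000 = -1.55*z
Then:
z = 0.66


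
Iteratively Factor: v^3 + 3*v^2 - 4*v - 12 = (v + 2)*(v^2 + v - 6) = (v + 2)*(v + 3)*(v - 2)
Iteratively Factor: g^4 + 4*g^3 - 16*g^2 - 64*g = (g + 4)*(g^3 - 16*g) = (g + 4)^2*(g^2 - 4*g) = g*(g + 4)^2*(g - 4)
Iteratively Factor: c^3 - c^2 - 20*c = (c)*(c^2 - c - 20) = c*(c + 4)*(c - 5)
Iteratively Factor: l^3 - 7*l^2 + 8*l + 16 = (l - 4)*(l^2 - 3*l - 4) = (l - 4)*(l + 1)*(l - 4)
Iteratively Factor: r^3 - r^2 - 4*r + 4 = (r - 1)*(r^2 - 4) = (r - 2)*(r - 1)*(r + 2)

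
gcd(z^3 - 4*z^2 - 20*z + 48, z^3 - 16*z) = z + 4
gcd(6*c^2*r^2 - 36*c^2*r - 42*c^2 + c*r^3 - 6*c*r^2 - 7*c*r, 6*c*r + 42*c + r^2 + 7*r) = 6*c + r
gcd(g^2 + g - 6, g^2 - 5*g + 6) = g - 2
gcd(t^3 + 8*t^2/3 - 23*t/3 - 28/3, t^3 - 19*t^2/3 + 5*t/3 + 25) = 1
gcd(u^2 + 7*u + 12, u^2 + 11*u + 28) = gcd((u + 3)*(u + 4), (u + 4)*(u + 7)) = u + 4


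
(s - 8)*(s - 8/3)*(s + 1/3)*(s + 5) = s^4 - 16*s^3/3 - 305*s^2/9 + 96*s + 320/9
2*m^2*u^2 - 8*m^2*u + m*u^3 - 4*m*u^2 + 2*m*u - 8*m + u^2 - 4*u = (2*m + u)*(u - 4)*(m*u + 1)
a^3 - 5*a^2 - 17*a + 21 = (a - 7)*(a - 1)*(a + 3)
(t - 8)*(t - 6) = t^2 - 14*t + 48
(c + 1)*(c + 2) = c^2 + 3*c + 2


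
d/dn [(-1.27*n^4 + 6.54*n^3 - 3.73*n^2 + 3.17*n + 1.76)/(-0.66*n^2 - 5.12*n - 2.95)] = (1.6764*n^5 + 15.1908*n^4 - 51.9836*n^3 - 36.6892*n^2 + 24.3302*n - 0.340299999999999)/(0.4356*n^4 + 6.7584*n^3 + 30.1084*n^2 + 30.208*n + 8.7025)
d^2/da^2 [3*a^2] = 6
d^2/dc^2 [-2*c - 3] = 0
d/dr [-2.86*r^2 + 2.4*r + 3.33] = 2.4 - 5.72*r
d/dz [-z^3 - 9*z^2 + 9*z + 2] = -3*z^2 - 18*z + 9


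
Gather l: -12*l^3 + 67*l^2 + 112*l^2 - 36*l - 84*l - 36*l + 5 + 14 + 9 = -12*l^3 + 179*l^2 - 156*l + 28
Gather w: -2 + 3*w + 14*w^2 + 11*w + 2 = 14*w^2 + 14*w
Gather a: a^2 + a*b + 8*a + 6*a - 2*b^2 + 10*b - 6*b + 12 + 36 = a^2 + a*(b + 14) - 2*b^2 + 4*b + 48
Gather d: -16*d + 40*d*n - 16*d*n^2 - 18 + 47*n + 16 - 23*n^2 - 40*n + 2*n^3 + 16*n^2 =d*(-16*n^2 + 40*n - 16) + 2*n^3 - 7*n^2 + 7*n - 2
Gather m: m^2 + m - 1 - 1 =m^2 + m - 2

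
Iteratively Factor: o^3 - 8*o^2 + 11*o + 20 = (o - 4)*(o^2 - 4*o - 5) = (o - 5)*(o - 4)*(o + 1)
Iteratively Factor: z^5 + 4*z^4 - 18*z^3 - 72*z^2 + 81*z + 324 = (z - 3)*(z^4 + 7*z^3 + 3*z^2 - 63*z - 108) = (z - 3)*(z + 3)*(z^3 + 4*z^2 - 9*z - 36) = (z - 3)^2*(z + 3)*(z^2 + 7*z + 12) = (z - 3)^2*(z + 3)^2*(z + 4)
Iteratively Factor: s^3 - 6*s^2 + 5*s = (s - 1)*(s^2 - 5*s) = s*(s - 1)*(s - 5)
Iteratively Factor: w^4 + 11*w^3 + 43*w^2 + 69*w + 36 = (w + 3)*(w^3 + 8*w^2 + 19*w + 12) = (w + 3)^2*(w^2 + 5*w + 4) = (w + 1)*(w + 3)^2*(w + 4)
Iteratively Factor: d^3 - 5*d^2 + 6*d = (d)*(d^2 - 5*d + 6) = d*(d - 2)*(d - 3)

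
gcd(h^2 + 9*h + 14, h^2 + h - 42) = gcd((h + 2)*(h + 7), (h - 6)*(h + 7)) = h + 7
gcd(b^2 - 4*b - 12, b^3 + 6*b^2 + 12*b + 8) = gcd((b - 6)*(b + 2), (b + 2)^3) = b + 2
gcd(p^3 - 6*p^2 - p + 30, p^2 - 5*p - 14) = p + 2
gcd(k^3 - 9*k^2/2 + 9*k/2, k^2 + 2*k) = k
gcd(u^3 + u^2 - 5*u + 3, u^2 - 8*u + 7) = u - 1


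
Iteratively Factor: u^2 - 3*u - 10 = (u - 5)*(u + 2)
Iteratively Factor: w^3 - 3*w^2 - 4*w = (w + 1)*(w^2 - 4*w) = (w - 4)*(w + 1)*(w)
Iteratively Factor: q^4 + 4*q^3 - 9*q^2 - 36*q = (q)*(q^3 + 4*q^2 - 9*q - 36) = q*(q - 3)*(q^2 + 7*q + 12) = q*(q - 3)*(q + 4)*(q + 3)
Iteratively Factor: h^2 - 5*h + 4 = (h - 4)*(h - 1)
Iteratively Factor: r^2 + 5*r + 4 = (r + 1)*(r + 4)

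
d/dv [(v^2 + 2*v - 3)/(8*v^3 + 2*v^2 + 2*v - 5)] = 2*(-4*v^4 - 16*v^3 + 35*v^2 + v - 2)/(64*v^6 + 32*v^5 + 36*v^4 - 72*v^3 - 16*v^2 - 20*v + 25)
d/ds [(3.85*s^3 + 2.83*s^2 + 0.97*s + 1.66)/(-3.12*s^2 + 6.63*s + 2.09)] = (-12.012*s^4 + 51.051*s^3 + 45.9288*s^2 + 22.1878*s - 8.9785)/(9.7344*s^4 - 41.3712*s^3 + 30.9153*s^2 + 27.7134*s + 4.3681)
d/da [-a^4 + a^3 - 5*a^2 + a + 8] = -4*a^3 + 3*a^2 - 10*a + 1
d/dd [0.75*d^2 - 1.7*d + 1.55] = 1.5*d - 1.7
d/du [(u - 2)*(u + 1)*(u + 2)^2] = 4*u^3 + 9*u^2 - 4*u - 12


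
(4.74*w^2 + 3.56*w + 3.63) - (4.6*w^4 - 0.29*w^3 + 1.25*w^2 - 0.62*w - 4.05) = -4.6*w^4 + 0.29*w^3 + 3.49*w^2 + 4.18*w + 7.68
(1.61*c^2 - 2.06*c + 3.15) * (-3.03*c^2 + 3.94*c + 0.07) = -4.8783*c^4 + 12.5852*c^3 - 17.5482*c^2 + 12.2668*c + 0.2205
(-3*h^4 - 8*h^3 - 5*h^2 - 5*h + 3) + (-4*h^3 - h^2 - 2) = -3*h^4 - 12*h^3 - 6*h^2 - 5*h + 1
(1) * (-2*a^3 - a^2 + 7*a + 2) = -2*a^3 - a^2 + 7*a + 2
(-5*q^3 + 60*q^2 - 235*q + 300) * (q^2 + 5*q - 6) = -5*q^5 + 35*q^4 + 95*q^3 - 1235*q^2 + 2910*q - 1800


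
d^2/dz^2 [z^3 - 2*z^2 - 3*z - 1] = 6*z - 4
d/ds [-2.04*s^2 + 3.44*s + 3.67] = 3.44 - 4.08*s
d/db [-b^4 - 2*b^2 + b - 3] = -4*b^3 - 4*b + 1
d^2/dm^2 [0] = 0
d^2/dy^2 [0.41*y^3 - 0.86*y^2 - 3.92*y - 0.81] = 2.46*y - 1.72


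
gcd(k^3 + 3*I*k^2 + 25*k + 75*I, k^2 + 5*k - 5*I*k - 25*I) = k - 5*I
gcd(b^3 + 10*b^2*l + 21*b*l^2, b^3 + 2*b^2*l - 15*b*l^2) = b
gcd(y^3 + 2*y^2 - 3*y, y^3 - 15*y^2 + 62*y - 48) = y - 1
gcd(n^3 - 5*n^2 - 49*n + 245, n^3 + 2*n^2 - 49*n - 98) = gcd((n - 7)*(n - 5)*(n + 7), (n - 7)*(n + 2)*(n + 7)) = n^2 - 49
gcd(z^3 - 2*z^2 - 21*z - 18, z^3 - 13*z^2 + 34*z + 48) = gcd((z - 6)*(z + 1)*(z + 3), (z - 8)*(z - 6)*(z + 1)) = z^2 - 5*z - 6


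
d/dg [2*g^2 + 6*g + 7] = 4*g + 6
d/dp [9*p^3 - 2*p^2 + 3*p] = 27*p^2 - 4*p + 3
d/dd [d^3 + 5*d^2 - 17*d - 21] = 3*d^2 + 10*d - 17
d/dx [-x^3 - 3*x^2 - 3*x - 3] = -3*x^2 - 6*x - 3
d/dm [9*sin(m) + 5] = 9*cos(m)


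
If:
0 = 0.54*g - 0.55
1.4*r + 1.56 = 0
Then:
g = 1.02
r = -1.11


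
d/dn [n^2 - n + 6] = 2*n - 1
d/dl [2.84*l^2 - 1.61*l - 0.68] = 5.68*l - 1.61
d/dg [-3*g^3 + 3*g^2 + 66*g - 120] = -9*g^2 + 6*g + 66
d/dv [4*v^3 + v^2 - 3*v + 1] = 12*v^2 + 2*v - 3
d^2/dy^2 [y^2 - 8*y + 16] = 2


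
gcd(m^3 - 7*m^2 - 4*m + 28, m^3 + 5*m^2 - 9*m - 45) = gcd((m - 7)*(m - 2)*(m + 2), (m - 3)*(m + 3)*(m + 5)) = 1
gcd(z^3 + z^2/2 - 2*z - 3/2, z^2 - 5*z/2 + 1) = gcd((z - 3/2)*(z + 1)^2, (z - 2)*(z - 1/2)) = 1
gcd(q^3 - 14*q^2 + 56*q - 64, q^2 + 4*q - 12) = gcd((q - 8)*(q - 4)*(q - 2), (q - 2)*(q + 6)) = q - 2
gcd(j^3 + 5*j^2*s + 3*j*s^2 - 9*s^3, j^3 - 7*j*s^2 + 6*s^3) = -j^2 - 2*j*s + 3*s^2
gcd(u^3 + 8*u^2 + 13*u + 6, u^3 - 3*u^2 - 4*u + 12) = 1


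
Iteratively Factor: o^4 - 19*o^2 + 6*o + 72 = (o - 3)*(o^3 + 3*o^2 - 10*o - 24) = (o - 3)^2*(o^2 + 6*o + 8) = (o - 3)^2*(o + 4)*(o + 2)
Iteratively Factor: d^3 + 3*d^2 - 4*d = (d + 4)*(d^2 - d) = (d - 1)*(d + 4)*(d)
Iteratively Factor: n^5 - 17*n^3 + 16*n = (n + 4)*(n^4 - 4*n^3 - n^2 + 4*n) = (n - 1)*(n + 4)*(n^3 - 3*n^2 - 4*n) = (n - 4)*(n - 1)*(n + 4)*(n^2 + n) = (n - 4)*(n - 1)*(n + 1)*(n + 4)*(n)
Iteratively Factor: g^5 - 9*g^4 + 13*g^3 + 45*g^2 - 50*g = (g - 1)*(g^4 - 8*g^3 + 5*g^2 + 50*g) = (g - 1)*(g + 2)*(g^3 - 10*g^2 + 25*g) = (g - 5)*(g - 1)*(g + 2)*(g^2 - 5*g) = (g - 5)^2*(g - 1)*(g + 2)*(g)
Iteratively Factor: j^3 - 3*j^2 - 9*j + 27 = (j - 3)*(j^2 - 9) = (j - 3)^2*(j + 3)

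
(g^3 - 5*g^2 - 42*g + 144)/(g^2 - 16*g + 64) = (g^2 + 3*g - 18)/(g - 8)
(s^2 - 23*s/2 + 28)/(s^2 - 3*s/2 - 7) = (s - 8)/(s + 2)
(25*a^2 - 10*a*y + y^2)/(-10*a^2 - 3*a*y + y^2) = (-5*a + y)/(2*a + y)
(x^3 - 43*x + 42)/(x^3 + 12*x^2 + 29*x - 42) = (x - 6)/(x + 6)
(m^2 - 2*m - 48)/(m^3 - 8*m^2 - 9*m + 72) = (m + 6)/(m^2 - 9)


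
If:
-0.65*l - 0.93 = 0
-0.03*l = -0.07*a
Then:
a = -0.61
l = -1.43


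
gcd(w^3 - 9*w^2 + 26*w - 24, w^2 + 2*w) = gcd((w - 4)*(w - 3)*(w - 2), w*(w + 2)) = 1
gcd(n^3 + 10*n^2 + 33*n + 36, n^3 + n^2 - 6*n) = n + 3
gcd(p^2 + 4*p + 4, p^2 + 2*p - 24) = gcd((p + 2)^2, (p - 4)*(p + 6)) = 1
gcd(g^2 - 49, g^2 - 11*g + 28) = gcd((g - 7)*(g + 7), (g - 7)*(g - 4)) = g - 7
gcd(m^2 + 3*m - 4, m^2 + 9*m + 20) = m + 4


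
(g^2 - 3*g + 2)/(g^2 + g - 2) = (g - 2)/(g + 2)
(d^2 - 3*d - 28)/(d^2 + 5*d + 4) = (d - 7)/(d + 1)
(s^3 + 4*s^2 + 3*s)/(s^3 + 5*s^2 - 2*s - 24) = s*(s + 1)/(s^2 + 2*s - 8)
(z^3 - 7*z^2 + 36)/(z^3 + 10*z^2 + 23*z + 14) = (z^2 - 9*z + 18)/(z^2 + 8*z + 7)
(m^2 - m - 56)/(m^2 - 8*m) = (m + 7)/m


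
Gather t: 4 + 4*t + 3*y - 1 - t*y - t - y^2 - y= t*(3 - y) - y^2 + 2*y + 3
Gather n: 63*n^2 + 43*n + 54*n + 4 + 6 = 63*n^2 + 97*n + 10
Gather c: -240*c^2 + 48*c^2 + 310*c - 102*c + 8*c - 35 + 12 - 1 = -192*c^2 + 216*c - 24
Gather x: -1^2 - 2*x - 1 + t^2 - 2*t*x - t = t^2 - t + x*(-2*t - 2) - 2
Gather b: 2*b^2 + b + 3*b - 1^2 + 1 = 2*b^2 + 4*b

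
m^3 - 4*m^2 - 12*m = m*(m - 6)*(m + 2)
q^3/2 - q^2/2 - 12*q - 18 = (q/2 + 1)*(q - 6)*(q + 3)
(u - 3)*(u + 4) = u^2 + u - 12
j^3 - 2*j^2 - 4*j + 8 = (j - 2)^2*(j + 2)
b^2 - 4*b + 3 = (b - 3)*(b - 1)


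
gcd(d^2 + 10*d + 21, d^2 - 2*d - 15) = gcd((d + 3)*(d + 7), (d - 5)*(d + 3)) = d + 3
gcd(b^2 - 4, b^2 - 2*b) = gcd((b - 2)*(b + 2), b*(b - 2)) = b - 2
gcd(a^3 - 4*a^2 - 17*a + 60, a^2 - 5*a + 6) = a - 3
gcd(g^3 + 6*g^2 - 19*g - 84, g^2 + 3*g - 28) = g^2 + 3*g - 28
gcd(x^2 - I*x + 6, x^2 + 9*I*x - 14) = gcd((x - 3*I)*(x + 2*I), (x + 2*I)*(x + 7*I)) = x + 2*I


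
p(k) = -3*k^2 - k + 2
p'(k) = -6*k - 1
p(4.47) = -62.41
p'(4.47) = -27.82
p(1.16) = -3.20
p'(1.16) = -7.96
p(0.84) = -0.96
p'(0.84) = -6.04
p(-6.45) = -116.36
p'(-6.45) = 37.70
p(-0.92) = 0.38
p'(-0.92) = 4.52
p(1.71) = -8.48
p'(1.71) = -11.26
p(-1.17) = -0.94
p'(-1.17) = 6.02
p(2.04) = -12.52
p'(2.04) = -13.24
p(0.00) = 2.00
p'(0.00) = -1.00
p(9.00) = -250.00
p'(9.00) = -55.00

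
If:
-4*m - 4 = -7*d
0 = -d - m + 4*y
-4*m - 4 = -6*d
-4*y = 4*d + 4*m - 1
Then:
No Solution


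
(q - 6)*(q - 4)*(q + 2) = q^3 - 8*q^2 + 4*q + 48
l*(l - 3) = l^2 - 3*l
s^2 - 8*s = s*(s - 8)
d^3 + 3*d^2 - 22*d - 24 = (d - 4)*(d + 1)*(d + 6)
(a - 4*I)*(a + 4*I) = a^2 + 16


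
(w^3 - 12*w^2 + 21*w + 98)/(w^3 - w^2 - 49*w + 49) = (w^2 - 5*w - 14)/(w^2 + 6*w - 7)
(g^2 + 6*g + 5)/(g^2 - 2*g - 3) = (g + 5)/(g - 3)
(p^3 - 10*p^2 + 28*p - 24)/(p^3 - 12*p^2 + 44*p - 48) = (p - 2)/(p - 4)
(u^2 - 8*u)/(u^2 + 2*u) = (u - 8)/(u + 2)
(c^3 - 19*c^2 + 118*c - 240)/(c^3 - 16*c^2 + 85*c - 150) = (c - 8)/(c - 5)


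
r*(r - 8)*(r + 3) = r^3 - 5*r^2 - 24*r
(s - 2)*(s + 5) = s^2 + 3*s - 10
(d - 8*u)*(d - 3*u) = d^2 - 11*d*u + 24*u^2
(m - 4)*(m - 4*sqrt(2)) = m^2 - 4*sqrt(2)*m - 4*m + 16*sqrt(2)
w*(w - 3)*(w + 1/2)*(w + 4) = w^4 + 3*w^3/2 - 23*w^2/2 - 6*w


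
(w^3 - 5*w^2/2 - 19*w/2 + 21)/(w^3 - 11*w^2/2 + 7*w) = (w + 3)/w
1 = 1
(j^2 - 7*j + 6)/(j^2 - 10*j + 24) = (j - 1)/(j - 4)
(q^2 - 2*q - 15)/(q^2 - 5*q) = (q + 3)/q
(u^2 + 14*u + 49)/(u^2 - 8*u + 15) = (u^2 + 14*u + 49)/(u^2 - 8*u + 15)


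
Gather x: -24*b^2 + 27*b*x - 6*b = -24*b^2 + 27*b*x - 6*b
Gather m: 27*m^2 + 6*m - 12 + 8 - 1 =27*m^2 + 6*m - 5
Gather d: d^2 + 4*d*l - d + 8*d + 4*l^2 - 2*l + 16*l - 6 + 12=d^2 + d*(4*l + 7) + 4*l^2 + 14*l + 6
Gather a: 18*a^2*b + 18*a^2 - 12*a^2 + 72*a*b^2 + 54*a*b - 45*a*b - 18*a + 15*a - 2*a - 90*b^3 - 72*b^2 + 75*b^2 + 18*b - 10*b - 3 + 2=a^2*(18*b + 6) + a*(72*b^2 + 9*b - 5) - 90*b^3 + 3*b^2 + 8*b - 1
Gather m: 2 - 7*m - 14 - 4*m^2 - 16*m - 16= -4*m^2 - 23*m - 28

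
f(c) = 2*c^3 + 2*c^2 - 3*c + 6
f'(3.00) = 63.00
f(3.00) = 69.00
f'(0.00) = -3.00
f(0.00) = 6.00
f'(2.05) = 30.42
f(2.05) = 25.49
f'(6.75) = 297.38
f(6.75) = 691.97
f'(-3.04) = 40.29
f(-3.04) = -22.59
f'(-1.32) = 2.17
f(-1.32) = 8.84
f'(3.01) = 63.40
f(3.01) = 69.63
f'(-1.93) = 11.63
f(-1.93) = 4.86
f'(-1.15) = 0.33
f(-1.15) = 9.05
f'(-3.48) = 55.74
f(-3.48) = -43.63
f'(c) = 6*c^2 + 4*c - 3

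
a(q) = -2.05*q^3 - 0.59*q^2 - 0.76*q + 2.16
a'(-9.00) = -488.29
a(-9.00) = 1455.66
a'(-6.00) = -215.08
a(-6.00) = 428.28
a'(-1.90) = -20.72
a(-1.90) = 15.54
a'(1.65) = -19.45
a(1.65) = -9.91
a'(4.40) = -125.02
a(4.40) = -187.23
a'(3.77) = -92.62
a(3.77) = -118.94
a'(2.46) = -40.88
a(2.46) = -33.80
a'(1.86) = -24.23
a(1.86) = -14.49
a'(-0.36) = -1.13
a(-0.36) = 2.45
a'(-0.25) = -0.85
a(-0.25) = 2.35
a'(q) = -6.15*q^2 - 1.18*q - 0.76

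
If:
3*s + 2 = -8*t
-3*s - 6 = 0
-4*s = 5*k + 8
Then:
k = 0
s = -2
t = 1/2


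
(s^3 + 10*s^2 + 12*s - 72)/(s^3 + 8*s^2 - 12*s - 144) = (s - 2)/(s - 4)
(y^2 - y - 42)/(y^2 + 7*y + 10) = (y^2 - y - 42)/(y^2 + 7*y + 10)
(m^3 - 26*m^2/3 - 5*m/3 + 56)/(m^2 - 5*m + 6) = (3*m^2 - 17*m - 56)/(3*(m - 2))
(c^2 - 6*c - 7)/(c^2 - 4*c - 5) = (c - 7)/(c - 5)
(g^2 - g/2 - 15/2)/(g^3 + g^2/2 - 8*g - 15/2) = 1/(g + 1)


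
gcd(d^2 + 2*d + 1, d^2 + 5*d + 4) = d + 1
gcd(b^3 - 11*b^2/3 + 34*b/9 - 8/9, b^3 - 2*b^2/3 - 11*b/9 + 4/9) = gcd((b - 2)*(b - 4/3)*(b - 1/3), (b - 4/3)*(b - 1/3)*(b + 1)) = b^2 - 5*b/3 + 4/9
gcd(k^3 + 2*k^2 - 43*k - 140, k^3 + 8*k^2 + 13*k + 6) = 1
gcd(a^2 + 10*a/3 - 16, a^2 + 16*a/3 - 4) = a + 6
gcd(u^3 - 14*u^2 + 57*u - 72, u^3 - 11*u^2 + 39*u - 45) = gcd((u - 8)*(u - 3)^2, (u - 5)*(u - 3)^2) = u^2 - 6*u + 9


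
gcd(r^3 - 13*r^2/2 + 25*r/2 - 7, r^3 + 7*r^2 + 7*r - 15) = r - 1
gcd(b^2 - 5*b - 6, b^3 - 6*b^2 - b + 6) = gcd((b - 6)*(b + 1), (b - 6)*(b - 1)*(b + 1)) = b^2 - 5*b - 6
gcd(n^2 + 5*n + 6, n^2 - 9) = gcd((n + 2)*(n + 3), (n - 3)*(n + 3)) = n + 3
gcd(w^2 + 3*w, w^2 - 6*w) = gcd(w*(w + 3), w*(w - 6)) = w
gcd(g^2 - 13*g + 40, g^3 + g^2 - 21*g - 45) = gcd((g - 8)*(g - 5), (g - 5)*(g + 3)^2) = g - 5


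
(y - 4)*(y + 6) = y^2 + 2*y - 24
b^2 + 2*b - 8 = (b - 2)*(b + 4)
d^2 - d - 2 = (d - 2)*(d + 1)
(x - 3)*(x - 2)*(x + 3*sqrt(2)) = x^3 - 5*x^2 + 3*sqrt(2)*x^2 - 15*sqrt(2)*x + 6*x + 18*sqrt(2)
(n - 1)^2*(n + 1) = n^3 - n^2 - n + 1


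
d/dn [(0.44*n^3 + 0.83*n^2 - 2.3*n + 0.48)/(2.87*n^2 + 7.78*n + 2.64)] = (1.2628*n^4 + 6.8464*n^3 + 16.5432*n^2 + 1.6272*n - 9.8064)/(8.2369*n^4 + 44.6572*n^3 + 75.682*n^2 + 41.0784*n + 6.9696)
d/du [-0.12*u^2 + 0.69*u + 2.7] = 0.69 - 0.24*u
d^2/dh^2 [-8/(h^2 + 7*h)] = 16*(h*(h + 7) - (2*h + 7)^2)/(h^3*(h + 7)^3)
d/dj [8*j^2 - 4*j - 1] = 16*j - 4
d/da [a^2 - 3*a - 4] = 2*a - 3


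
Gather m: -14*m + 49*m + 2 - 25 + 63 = 35*m + 40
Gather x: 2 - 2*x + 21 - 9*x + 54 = 77 - 11*x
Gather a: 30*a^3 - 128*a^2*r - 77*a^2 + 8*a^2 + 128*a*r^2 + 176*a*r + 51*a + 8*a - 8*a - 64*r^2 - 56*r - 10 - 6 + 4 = 30*a^3 + a^2*(-128*r - 69) + a*(128*r^2 + 176*r + 51) - 64*r^2 - 56*r - 12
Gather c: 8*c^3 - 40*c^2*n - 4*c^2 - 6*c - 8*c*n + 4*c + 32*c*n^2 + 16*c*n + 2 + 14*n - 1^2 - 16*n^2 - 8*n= 8*c^3 + c^2*(-40*n - 4) + c*(32*n^2 + 8*n - 2) - 16*n^2 + 6*n + 1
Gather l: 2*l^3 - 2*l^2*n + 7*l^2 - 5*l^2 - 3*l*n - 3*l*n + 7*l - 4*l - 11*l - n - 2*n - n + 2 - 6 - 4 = 2*l^3 + l^2*(2 - 2*n) + l*(-6*n - 8) - 4*n - 8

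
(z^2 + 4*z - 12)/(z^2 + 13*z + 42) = (z - 2)/(z + 7)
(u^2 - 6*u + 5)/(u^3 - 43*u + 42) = (u - 5)/(u^2 + u - 42)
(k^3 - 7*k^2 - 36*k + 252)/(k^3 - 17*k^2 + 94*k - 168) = (k + 6)/(k - 4)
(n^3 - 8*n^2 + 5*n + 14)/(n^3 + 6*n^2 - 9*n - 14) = (n - 7)/(n + 7)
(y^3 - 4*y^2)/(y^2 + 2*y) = y*(y - 4)/(y + 2)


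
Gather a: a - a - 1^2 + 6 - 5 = 0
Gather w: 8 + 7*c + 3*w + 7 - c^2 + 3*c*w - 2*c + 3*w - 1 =-c^2 + 5*c + w*(3*c + 6) + 14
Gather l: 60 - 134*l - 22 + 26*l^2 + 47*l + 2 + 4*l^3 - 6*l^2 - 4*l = 4*l^3 + 20*l^2 - 91*l + 40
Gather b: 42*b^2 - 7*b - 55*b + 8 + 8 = 42*b^2 - 62*b + 16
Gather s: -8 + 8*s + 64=8*s + 56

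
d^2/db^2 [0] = 0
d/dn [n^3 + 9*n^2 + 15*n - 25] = 3*n^2 + 18*n + 15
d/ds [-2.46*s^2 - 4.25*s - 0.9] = -4.92*s - 4.25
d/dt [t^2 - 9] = 2*t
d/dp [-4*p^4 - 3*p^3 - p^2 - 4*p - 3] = -16*p^3 - 9*p^2 - 2*p - 4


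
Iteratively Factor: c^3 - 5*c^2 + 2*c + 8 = (c - 2)*(c^2 - 3*c - 4) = (c - 2)*(c + 1)*(c - 4)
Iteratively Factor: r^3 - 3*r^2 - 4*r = (r - 4)*(r^2 + r) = (r - 4)*(r + 1)*(r)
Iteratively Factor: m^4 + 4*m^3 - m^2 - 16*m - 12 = (m + 1)*(m^3 + 3*m^2 - 4*m - 12) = (m + 1)*(m + 3)*(m^2 - 4) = (m - 2)*(m + 1)*(m + 3)*(m + 2)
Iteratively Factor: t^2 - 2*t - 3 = (t + 1)*(t - 3)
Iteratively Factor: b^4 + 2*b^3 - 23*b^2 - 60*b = (b + 3)*(b^3 - b^2 - 20*b) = b*(b + 3)*(b^2 - b - 20) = b*(b + 3)*(b + 4)*(b - 5)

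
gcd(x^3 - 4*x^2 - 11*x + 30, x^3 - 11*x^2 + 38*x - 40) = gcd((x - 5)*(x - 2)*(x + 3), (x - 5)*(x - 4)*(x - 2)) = x^2 - 7*x + 10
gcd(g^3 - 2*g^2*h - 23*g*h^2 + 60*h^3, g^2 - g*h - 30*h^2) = g + 5*h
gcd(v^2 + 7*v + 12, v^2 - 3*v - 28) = v + 4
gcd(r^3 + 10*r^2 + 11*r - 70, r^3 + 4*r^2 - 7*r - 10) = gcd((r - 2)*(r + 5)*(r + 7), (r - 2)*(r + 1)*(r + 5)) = r^2 + 3*r - 10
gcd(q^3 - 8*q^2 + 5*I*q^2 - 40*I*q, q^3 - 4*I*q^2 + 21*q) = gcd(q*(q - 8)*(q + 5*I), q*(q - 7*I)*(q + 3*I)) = q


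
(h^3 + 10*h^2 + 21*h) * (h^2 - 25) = h^5 + 10*h^4 - 4*h^3 - 250*h^2 - 525*h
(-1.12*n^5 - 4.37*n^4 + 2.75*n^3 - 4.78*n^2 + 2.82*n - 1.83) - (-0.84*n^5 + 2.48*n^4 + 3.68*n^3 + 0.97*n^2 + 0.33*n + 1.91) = -0.28*n^5 - 6.85*n^4 - 0.93*n^3 - 5.75*n^2 + 2.49*n - 3.74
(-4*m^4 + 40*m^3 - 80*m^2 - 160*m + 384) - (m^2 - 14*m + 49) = -4*m^4 + 40*m^3 - 81*m^2 - 146*m + 335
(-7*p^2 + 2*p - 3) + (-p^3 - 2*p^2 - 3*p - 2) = -p^3 - 9*p^2 - p - 5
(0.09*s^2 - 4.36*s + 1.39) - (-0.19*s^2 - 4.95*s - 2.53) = 0.28*s^2 + 0.59*s + 3.92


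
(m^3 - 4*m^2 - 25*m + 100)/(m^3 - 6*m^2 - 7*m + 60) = (m + 5)/(m + 3)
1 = 1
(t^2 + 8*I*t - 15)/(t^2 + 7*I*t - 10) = (t + 3*I)/(t + 2*I)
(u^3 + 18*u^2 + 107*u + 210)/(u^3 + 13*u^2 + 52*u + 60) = (u + 7)/(u + 2)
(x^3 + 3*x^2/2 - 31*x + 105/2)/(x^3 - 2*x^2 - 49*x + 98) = (2*x^2 - 11*x + 15)/(2*(x^2 - 9*x + 14))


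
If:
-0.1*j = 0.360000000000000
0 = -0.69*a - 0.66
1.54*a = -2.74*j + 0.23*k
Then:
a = -0.96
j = -3.60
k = -49.29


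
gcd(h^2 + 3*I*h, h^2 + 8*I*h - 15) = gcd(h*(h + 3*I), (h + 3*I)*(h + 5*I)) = h + 3*I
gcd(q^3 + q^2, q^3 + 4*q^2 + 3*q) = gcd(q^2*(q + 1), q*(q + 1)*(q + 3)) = q^2 + q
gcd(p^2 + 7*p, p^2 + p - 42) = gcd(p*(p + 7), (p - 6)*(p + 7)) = p + 7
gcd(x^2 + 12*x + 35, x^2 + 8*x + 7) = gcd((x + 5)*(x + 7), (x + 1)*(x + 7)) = x + 7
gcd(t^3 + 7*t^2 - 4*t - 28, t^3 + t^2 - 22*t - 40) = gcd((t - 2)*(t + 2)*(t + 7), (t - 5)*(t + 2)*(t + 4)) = t + 2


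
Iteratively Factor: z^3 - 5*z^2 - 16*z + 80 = (z + 4)*(z^2 - 9*z + 20) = (z - 5)*(z + 4)*(z - 4)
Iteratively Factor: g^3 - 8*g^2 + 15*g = (g - 5)*(g^2 - 3*g) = (g - 5)*(g - 3)*(g)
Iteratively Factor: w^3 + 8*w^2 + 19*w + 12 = (w + 1)*(w^2 + 7*w + 12) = (w + 1)*(w + 4)*(w + 3)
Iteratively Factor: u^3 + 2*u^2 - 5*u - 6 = (u + 3)*(u^2 - u - 2) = (u - 2)*(u + 3)*(u + 1)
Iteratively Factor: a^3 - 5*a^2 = (a)*(a^2 - 5*a) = a^2*(a - 5)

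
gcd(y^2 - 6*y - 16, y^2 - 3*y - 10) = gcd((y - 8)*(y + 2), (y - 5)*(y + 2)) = y + 2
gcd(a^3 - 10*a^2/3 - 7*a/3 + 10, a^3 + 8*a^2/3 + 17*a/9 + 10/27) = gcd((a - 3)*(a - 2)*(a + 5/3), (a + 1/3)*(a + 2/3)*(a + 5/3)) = a + 5/3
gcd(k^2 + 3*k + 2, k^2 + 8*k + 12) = k + 2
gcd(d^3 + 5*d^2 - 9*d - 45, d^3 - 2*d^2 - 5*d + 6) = d - 3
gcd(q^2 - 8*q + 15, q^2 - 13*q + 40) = q - 5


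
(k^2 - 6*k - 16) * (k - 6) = k^3 - 12*k^2 + 20*k + 96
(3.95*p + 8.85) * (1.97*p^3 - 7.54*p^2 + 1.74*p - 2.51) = 7.7815*p^4 - 12.3485*p^3 - 59.856*p^2 + 5.4845*p - 22.2135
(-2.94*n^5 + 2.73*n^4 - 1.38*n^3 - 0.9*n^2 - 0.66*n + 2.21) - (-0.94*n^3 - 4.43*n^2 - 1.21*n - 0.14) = -2.94*n^5 + 2.73*n^4 - 0.44*n^3 + 3.53*n^2 + 0.55*n + 2.35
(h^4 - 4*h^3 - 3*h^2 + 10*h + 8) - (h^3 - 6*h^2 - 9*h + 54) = h^4 - 5*h^3 + 3*h^2 + 19*h - 46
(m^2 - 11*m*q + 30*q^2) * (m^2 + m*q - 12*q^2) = m^4 - 10*m^3*q + 7*m^2*q^2 + 162*m*q^3 - 360*q^4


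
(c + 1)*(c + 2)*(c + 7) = c^3 + 10*c^2 + 23*c + 14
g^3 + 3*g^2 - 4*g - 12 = (g - 2)*(g + 2)*(g + 3)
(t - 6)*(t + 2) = t^2 - 4*t - 12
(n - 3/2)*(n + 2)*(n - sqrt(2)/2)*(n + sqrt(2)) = n^4 + n^3/2 + sqrt(2)*n^3/2 - 4*n^2 + sqrt(2)*n^2/4 - 3*sqrt(2)*n/2 - n/2 + 3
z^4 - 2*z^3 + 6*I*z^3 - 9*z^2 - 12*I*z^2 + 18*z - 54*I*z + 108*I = (z - 3)*(z - 2)*(z + 3)*(z + 6*I)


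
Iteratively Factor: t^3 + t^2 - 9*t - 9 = (t - 3)*(t^2 + 4*t + 3) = (t - 3)*(t + 3)*(t + 1)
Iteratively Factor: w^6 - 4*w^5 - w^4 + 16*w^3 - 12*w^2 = (w + 2)*(w^5 - 6*w^4 + 11*w^3 - 6*w^2) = w*(w + 2)*(w^4 - 6*w^3 + 11*w^2 - 6*w) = w*(w - 3)*(w + 2)*(w^3 - 3*w^2 + 2*w) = w*(w - 3)*(w - 1)*(w + 2)*(w^2 - 2*w) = w^2*(w - 3)*(w - 1)*(w + 2)*(w - 2)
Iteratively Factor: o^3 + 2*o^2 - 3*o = (o)*(o^2 + 2*o - 3) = o*(o - 1)*(o + 3)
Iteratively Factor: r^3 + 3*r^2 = (r)*(r^2 + 3*r) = r^2*(r + 3)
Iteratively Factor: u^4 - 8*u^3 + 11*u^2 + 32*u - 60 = (u + 2)*(u^3 - 10*u^2 + 31*u - 30) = (u - 3)*(u + 2)*(u^2 - 7*u + 10) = (u - 5)*(u - 3)*(u + 2)*(u - 2)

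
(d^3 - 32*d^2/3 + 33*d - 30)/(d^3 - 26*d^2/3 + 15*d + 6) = (3*d - 5)/(3*d + 1)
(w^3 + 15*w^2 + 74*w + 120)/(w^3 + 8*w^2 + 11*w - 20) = (w + 6)/(w - 1)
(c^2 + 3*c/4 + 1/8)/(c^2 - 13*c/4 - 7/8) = (2*c + 1)/(2*c - 7)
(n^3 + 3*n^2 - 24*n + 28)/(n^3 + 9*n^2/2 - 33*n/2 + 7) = 2*(n - 2)/(2*n - 1)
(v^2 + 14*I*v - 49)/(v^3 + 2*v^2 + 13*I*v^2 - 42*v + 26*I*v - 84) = (v + 7*I)/(v^2 + v*(2 + 6*I) + 12*I)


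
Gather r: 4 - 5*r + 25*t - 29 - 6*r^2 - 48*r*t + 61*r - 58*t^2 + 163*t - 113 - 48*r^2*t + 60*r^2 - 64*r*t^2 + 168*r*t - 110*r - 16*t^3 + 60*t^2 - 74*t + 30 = r^2*(54 - 48*t) + r*(-64*t^2 + 120*t - 54) - 16*t^3 + 2*t^2 + 114*t - 108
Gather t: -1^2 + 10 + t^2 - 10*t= t^2 - 10*t + 9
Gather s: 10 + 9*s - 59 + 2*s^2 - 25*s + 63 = 2*s^2 - 16*s + 14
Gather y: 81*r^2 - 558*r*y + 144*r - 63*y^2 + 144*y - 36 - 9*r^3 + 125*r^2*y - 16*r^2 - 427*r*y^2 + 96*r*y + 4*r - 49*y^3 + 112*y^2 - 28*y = -9*r^3 + 65*r^2 + 148*r - 49*y^3 + y^2*(49 - 427*r) + y*(125*r^2 - 462*r + 116) - 36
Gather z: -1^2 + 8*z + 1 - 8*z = 0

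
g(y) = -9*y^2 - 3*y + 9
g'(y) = -18*y - 3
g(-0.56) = 7.86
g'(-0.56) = 7.08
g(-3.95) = -119.57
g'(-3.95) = 68.10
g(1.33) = -10.91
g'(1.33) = -26.94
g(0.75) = 1.69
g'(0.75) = -16.50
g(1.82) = -26.27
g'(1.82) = -35.76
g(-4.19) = -136.43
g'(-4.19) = 72.42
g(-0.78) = 5.86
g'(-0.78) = 11.04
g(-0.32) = 9.04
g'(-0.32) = 2.76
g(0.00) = 9.00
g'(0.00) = -3.00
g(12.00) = -1323.00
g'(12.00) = -219.00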